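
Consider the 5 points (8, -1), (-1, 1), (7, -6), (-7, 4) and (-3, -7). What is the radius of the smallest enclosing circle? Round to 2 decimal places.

8.60

A smallest enclosing disk is always determined by at most three of the input points on its boundary.
The farthest pair is (7, -6)–(-7, 4) with squared distance 296. The circle on this segment as diameter has centre (0, -1) and r² = 296/4 = 74.
Check (8, -1): distance² to centre = 64 ≤ 74, so it lies inside.
All remaining points lie in this disk, and no smaller disk contains both endpoints, so this is the minimum enclosing circle.
r = √74 ≈ 8.60.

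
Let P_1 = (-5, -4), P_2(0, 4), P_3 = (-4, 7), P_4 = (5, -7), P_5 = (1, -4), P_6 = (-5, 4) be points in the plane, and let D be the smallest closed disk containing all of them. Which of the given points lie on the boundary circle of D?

P_3, P_4

A smallest enclosing disk is always determined by at most three of the input points on its boundary.
The farthest pair is P_3–P_4 with squared distance 277. The circle on this segment as diameter has centre (0.5, 0) and r² = 277/4 = 69.25.
Check P_1: distance² to centre = 46.25 ≤ 69.25, so it lies inside.
All remaining points lie in this disk, and no smaller disk contains both endpoints, so this is the minimum enclosing circle.
The points at distance exactly r from the centre are P_3, P_4 — 2 points.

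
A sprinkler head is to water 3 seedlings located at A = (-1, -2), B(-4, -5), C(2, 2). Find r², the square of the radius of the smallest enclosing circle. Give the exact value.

Side lengths²: AB² = 18, AC² = 25, BC² = 85.
Since BC² = 85 ≥ 25 + 18 = 43, the angle opposite BC is not acute, so the smallest enclosing circle has BC as diameter.
Centre = midpoint of BC = (-1, -1.5), r² = 85/4 = 21.25.

21.25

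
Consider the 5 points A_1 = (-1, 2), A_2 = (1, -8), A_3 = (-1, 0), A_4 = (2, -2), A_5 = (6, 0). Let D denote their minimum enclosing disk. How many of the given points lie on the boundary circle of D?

3

A smallest enclosing disk is always determined by at most three of the input points on its boundary.
The minimum enclosing circle is determined by three boundary points: A_1, A_2, A_5.
Their circumcentre is (95/66, -179/66) with r² = 61321/2178.
The farthest remaining point A_3 is at distance² 28981/2178 ≤ 61321/2178.
The points at distance exactly r from the centre are A_1, A_2, A_5 — 3 points.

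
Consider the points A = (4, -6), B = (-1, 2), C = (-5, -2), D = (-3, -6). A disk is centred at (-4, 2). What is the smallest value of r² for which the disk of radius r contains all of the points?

128

The required radius is the distance from (-4, 2) to the farthest point.
Squared distances: 128, 9, 17, 65.
Maximum is 128, attained at A.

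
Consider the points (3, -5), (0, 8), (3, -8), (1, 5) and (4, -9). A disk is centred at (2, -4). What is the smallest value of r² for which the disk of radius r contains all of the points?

148

The required radius is the distance from (2, -4) to the farthest point.
Squared distances: 2, 148, 17, 82, 29.
Maximum is 148, attained at (0, 8).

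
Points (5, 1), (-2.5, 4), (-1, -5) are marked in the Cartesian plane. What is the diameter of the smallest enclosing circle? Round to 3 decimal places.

Call the three points A, B, C in the order given.
Side lengths²: AB² = 65.25, AC² = 72, BC² = 83.25.
Since BC² = 83.25 < 72 + 65.25 = 137.25, the triangle is acute, so the smallest enclosing circle is the circumcircle.
Circumcentre = (5/28, -5/28), r² = 9657/392.
Diameter = 2r = 2√(9657/392) ≈ 9.927.

9.927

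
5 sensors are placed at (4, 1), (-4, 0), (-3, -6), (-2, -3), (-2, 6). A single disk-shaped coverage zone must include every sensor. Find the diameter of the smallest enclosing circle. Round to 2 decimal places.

12.09

The minimum enclosing circle is determined by three boundary points: (4, 1), (-3, -6), (-2, 6).
Their circumcentre is (-43/22, -1/22) with r² = 8845/242.
The farthest remaining point (-2, -3) is at distance² 2113/242 ≤ 8845/242.
Diameter = 2r = 2√(8845/242) ≈ 12.09.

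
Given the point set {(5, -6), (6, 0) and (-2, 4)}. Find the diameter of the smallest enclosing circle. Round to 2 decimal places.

12.21

Call the three points A, B, C in the order given.
Side lengths²: AB² = 37, AC² = 149, BC² = 80.
Since AC² = 149 ≥ 80 + 37 = 117, the angle opposite AC is not acute, so the smallest enclosing circle has AC as diameter.
Centre = midpoint of AC = (1.5, -1), r² = 149/4 = 37.25.
Diameter = 2r = 2√(37.25) ≈ 12.21.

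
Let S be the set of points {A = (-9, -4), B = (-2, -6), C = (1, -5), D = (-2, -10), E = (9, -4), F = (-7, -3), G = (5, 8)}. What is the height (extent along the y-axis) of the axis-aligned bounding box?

max y = 8, min y = -10, so height = 18.

18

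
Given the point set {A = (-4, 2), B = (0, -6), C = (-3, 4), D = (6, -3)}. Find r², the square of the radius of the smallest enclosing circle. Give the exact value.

The minimum enclosing circle is determined by three boundary points: B, C, D.
Their circumcentre is (41/46, -13/46) with r² = 35425/1058.
The farthest remaining point A is at distance² 30825/1058 ≤ 35425/1058.

35425/1058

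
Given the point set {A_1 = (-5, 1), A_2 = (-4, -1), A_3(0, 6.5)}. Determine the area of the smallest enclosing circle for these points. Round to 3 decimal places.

56.745

Side lengths²: A_1A_2² = 5, A_1A_3² = 55.25, A_2A_3² = 72.25.
Since A_2A_3² = 72.25 ≥ 55.25 + 5 = 60.25, the angle opposite A_2A_3 is not acute, so the smallest enclosing circle has A_2A_3 as diameter.
Centre = midpoint of A_2A_3 = (-2, 2.75), r² = 72.25/4 = 18.0625.
Area = π·r² = π·18.0625 ≈ 56.745.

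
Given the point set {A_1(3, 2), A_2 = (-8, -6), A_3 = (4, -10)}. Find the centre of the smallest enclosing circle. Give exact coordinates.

(-11/14, -61/14)

Side lengths²: A_1A_2² = 185, A_1A_3² = 145, A_2A_3² = 160.
Since A_1A_2² = 185 < 160 + 145 = 305, the triangle is acute, so the smallest enclosing circle is the circumcircle.
Circumcentre = (-11/14, -61/14), r² = 5365/98.
Centre = (-11/14, -61/14).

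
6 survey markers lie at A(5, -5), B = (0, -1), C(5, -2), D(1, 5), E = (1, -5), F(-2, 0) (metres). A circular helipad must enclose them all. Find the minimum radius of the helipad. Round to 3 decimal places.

The minimum enclosing circle of a finite set is fixed by two of the points (as a diameter) or three (as a circumcircle).
The farthest pair is A–D with squared distance 116. The circle on this segment as diameter has centre (3, 0) and r² = 116/4 = 29.
Check B: distance² to centre = 10 ≤ 29, so it lies inside.
All remaining points lie in this disk, and no smaller disk contains both endpoints, so this is the minimum enclosing circle.
r = √29 ≈ 5.385.

5.385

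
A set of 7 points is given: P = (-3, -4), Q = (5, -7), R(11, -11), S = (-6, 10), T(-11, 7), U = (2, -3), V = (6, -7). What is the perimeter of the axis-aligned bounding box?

Width = max x − min x = 11 − (-11) = 22.
Height = max y − min y = 10 − (-11) = 21.
Perimeter = 2(22 + 21) = 86.

86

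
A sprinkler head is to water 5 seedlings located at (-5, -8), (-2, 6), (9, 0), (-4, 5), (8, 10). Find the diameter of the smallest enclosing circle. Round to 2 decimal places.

By Welzl's lemma the MEC is supported by two points (diametrically opposite) or three points (on a circumcircle).
The farthest pair is (-5, -8)–(8, 10) with squared distance 493. The circle on this segment as diameter has centre (1.5, 1) and r² = 493/4 = 123.25.
Check (-2, 6): distance² to centre = 37.25 ≤ 123.25, so it lies inside.
All remaining points lie in this disk, and no smaller disk contains both endpoints, so this is the minimum enclosing circle.
Diameter = 2r = 2√(123.25) ≈ 22.20.

22.20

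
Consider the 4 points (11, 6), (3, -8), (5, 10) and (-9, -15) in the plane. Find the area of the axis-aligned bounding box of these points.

x ranges over [-9, 11], width 20.
y ranges over [-15, 10], height 25.
Area = 20 × 25 = 500.

500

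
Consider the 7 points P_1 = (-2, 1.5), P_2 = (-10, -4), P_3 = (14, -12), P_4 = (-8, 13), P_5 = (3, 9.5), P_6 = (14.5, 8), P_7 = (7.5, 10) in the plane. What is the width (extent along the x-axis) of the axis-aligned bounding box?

max x = 14.5, min x = -10, so width = 24.5.

24.5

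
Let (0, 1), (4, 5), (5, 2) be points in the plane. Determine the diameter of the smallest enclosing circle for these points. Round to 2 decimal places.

Call the three points A, B, C in the order given.
Side lengths²: AB² = 32, AC² = 26, BC² = 10.
Since AB² = 32 < 26 + 10 = 36, the triangle is acute, so the smallest enclosing circle is the circumcircle.
Circumcentre = (2.25, 2.75), r² = 8.125.
Diameter = 2r = 2√(8.125) ≈ 5.70.

5.70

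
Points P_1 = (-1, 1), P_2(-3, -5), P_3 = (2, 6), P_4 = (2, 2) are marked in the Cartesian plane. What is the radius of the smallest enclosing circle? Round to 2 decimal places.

6.04

By Welzl's lemma the MEC is supported by two points (diametrically opposite) or three points (on a circumcircle).
The farthest pair is P_2–P_3 with squared distance 146. The circle on this segment as diameter has centre (-0.5, 0.5) and r² = 146/4 = 36.5.
Check P_1: distance² to centre = 0.5 ≤ 36.5, so it lies inside.
All remaining points lie in this disk, and no smaller disk contains both endpoints, so this is the minimum enclosing circle.
r = √(36.5) ≈ 6.04.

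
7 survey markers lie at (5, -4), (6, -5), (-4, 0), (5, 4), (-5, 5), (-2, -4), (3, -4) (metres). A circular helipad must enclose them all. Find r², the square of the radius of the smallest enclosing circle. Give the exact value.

55.25

A smallest enclosing disk is always determined by at most three of the input points on its boundary.
The farthest pair is (6, -5)–(-5, 5) with squared distance 221. The circle on this segment as diameter has centre (0.5, 0) and r² = 221/4 = 55.25.
Check (5, -4): distance² to centre = 36.25 ≤ 55.25, so it lies inside.
All remaining points lie in this disk, and no smaller disk contains both endpoints, so this is the minimum enclosing circle.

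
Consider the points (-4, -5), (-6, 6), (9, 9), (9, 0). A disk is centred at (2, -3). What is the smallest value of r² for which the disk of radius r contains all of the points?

The required radius is the distance from (2, -3) to the farthest point.
Squared distances: 40, 145, 193, 58.
Maximum is 193, attained at (9, 9).

193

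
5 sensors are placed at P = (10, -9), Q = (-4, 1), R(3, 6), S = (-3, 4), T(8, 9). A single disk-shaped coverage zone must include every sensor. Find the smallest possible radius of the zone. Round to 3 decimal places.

A smallest enclosing disk is always determined by at most three of the input points on its boundary.
The minimum enclosing circle is determined by three boundary points: P, Q, T.
Their circumcentre is (162/29, -11/29) with r² = 78884/841.
The farthest remaining point S is at distance² 78130/841 ≤ 78884/841.
r = √(78884/841) ≈ 9.685.

9.685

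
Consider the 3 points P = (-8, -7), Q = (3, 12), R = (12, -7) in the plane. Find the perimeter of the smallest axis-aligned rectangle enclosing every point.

78

Width = max x − min x = 12 − (-8) = 20.
Height = max y − min y = 12 − (-7) = 19.
Perimeter = 2(20 + 19) = 78.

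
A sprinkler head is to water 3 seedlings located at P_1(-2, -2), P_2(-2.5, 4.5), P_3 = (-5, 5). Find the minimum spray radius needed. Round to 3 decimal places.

Side lengths²: P_1P_2² = 42.5, P_1P_3² = 58, P_2P_3² = 6.5.
Since P_1P_3² = 58 ≥ 42.5 + 6.5 = 49, the angle opposite P_1P_3 is not acute, so the smallest enclosing circle has P_1P_3 as diameter.
Centre = midpoint of P_1P_3 = (-3.5, 1.5), r² = 58/4 = 14.5.
r = √(14.5) ≈ 3.808.

3.808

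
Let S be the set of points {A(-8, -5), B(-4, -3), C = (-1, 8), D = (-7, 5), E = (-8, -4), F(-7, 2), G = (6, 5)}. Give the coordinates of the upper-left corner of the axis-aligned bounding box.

x-range [-8, 6], y-range [-5, 8].
The upper-left corner is (-8, 8).

(-8, 8)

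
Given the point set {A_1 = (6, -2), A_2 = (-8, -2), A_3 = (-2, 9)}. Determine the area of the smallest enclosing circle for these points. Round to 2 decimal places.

Side lengths²: A_1A_2² = 196, A_1A_3² = 185, A_2A_3² = 157.
Since A_1A_2² = 196 < 185 + 157 = 342, the triangle is acute, so the smallest enclosing circle is the circumcircle.
Circumcentre = (-1, 29/22), r² = 29045/484.
Area = π·r² = π·29045/484 ≈ 188.53.

188.53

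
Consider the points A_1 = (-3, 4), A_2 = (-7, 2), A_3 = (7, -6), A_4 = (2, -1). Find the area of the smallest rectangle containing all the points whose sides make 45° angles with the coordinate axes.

66

In coordinates u = x + y, v = x − y the rectangle is axis-aligned; the map (x,y)→(u,v) scales areas by 2.
u-values: 1, -5, 1, 1; range = 1 − (-5) = 6.
v-values: -7, -9, 13, 3; range = 13 − (-9) = 22.
Area = (6 × 22) / 2 = 66.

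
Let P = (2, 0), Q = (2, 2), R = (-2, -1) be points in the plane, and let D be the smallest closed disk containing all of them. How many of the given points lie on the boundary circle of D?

Side lengths²: PQ² = 4, PR² = 17, QR² = 25.
Since QR² = 25 ≥ 17 + 4 = 21, the angle opposite QR is not acute, so the smallest enclosing circle has QR as diameter.
Centre = midpoint of QR = (0, 0.5), r² = 25/4 = 6.25.
The points at distance exactly r from the centre are Q, R — 2 points.

2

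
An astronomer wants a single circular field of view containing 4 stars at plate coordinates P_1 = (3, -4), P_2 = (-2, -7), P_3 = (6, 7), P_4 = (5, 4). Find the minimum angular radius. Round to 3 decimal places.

8.062

The minimum enclosing circle of a finite set is fixed by two of the points (as a diameter) or three (as a circumcircle).
The farthest pair is P_2–P_3 with squared distance 260. The circle on this segment as diameter has centre (2, 0) and r² = 260/4 = 65.
Check P_1: distance² to centre = 17 ≤ 65, so it lies inside.
All remaining points lie in this disk, and no smaller disk contains both endpoints, so this is the minimum enclosing circle.
r = √65 ≈ 8.062.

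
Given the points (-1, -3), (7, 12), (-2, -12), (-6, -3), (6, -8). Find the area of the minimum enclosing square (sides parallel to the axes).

576

The bounding box has width 13 and height 24.
An axis-aligned square enclosing the set must have side ≥ max(width, height).
So the minimum side is max(13, 24) = 24.
Area = 24² = 576.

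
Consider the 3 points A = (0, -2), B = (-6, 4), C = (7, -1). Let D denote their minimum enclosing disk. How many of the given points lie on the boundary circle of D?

2

Side lengths²: AB² = 72, AC² = 50, BC² = 194.
Since BC² = 194 ≥ 72 + 50 = 122, the angle opposite BC is not acute, so the smallest enclosing circle has BC as diameter.
Centre = midpoint of BC = (0.5, 1.5), r² = 194/4 = 48.5.
The points at distance exactly r from the centre are B, C — 2 points.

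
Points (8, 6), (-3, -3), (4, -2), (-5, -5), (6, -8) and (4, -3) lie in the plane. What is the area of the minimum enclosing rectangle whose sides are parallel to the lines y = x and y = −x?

168

In coordinates u = x + y, v = x − y the rectangle is axis-aligned; the map (x,y)→(u,v) scales areas by 2.
u-values: 14, -6, 2, -10, -2, 1; range = 14 − (-10) = 24.
v-values: 2, 0, 6, 0, 14, 7; range = 14 − 0 = 14.
Area = (24 × 14) / 2 = 168.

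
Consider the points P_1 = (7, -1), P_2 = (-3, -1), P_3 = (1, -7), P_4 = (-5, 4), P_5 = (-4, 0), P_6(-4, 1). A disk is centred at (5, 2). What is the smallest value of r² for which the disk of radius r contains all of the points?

104

The required radius is the distance from (5, 2) to the farthest point.
Squared distances: 13, 73, 97, 104, 85, 82.
Maximum is 104, attained at P_4.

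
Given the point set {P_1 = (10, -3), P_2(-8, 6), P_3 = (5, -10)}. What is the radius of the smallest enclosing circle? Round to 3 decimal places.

Side lengths²: P_1P_2² = 405, P_1P_3² = 74, P_2P_3² = 425.
Since P_2P_3² = 425 < 405 + 74 = 479, the triangle is acute, so the smallest enclosing circle is the circumcircle.
Circumcentre = (-9/38, -37/38), r² = 78625/722.
r = √(78625/722) ≈ 10.435.

10.435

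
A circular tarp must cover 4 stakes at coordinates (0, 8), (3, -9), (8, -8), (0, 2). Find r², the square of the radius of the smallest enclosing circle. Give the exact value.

A smallest enclosing disk is always determined by at most three of the input points on its boundary.
The minimum enclosing circle is determined by three boundary points: (0, 8), (3, -9), (8, -8).
Their circumcentre is (42/11, -1/11) with r² = 9685/121.
The farthest remaining point (0, 2) is at distance² 2293/121 ≤ 9685/121.

9685/121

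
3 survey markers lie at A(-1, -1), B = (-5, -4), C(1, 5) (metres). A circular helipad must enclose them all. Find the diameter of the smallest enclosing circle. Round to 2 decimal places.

10.82

Side lengths²: AB² = 25, AC² = 40, BC² = 117.
Since BC² = 117 ≥ 40 + 25 = 65, the angle opposite BC is not acute, so the smallest enclosing circle has BC as diameter.
Centre = midpoint of BC = (-2, 0.5), r² = 117/4 = 29.25.
Diameter = 2r = 2√(29.25) ≈ 10.82.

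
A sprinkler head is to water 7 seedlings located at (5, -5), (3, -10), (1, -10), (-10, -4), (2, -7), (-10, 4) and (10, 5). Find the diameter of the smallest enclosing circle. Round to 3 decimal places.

The minimum enclosing circle of a finite set is fixed by two of the points (as a diameter) or three (as a circumcircle).
The farthest pair is (-10, -4)–(10, 5) with squared distance 481. The circle on this segment as diameter has centre (0, 0.5) and r² = 481/4 = 120.25.
Check (5, -5): distance² to centre = 55.25 ≤ 120.25, so it lies inside.
All remaining points lie in this disk, and no smaller disk contains both endpoints, so this is the minimum enclosing circle.
Diameter = 2r = 2√(120.25) ≈ 21.932.

21.932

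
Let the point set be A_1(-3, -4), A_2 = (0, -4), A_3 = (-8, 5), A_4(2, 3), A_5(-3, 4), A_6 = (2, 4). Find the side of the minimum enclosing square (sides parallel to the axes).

The bounding box has width 10 and height 9.
An axis-aligned square enclosing the set must have side ≥ max(width, height).
So the minimum side is max(10, 9) = 10.

10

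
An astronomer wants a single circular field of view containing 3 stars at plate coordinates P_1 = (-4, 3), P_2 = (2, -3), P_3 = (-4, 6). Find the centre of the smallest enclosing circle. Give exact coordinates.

Side lengths²: P_1P_2² = 72, P_1P_3² = 9, P_2P_3² = 117.
Since P_2P_3² = 117 ≥ 72 + 9 = 81, the angle opposite P_2P_3 is not acute, so the smallest enclosing circle has P_2P_3 as diameter.
Centre = midpoint of P_2P_3 = (-1, 1.5), r² = 117/4 = 29.25.
Centre = (-1, 1.5).

(-1, 1.5)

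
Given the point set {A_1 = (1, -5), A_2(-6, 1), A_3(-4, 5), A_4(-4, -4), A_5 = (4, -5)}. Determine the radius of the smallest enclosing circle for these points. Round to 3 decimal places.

A smallest enclosing disk is always determined by at most three of the input points on its boundary.
The farthest pair is A_3–A_5 with squared distance 164. The circle on this segment as diameter has centre (0, 0) and r² = 164/4 = 41.
Check A_1: distance² to centre = 26 ≤ 41, so it lies inside.
All remaining points lie in this disk, and no smaller disk contains both endpoints, so this is the minimum enclosing circle.
r = √41 ≈ 6.403.

6.403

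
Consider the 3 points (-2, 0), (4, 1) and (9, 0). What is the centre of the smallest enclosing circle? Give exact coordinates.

(3.5, 0)

Call the three points A, B, C in the order given.
Side lengths²: AB² = 37, AC² = 121, BC² = 26.
Since AC² = 121 ≥ 37 + 26 = 63, the angle opposite AC is not acute, so the smallest enclosing circle has AC as diameter.
Centre = midpoint of AC = (3.5, 0), r² = 121/4 = 30.25.
Centre = (3.5, 0).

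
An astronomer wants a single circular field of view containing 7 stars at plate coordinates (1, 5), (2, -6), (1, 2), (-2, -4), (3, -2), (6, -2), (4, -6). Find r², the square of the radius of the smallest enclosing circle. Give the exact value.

32.5

A smallest enclosing disk is always determined by at most three of the input points on its boundary.
The farthest pair is (1, 5)–(4, -6) with squared distance 130. The circle on this segment as diameter has centre (2.5, -0.5) and r² = 130/4 = 32.5.
Check (2, -6): distance² to centre = 30.5 ≤ 32.5, so it lies inside.
All remaining points lie in this disk, and no smaller disk contains both endpoints, so this is the minimum enclosing circle.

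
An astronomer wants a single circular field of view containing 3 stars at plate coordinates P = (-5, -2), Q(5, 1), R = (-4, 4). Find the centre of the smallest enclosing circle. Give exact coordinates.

Side lengths²: PQ² = 109, PR² = 37, QR² = 90.
Since PQ² = 109 < 90 + 37 = 127, the triangle is acute, so the smallest enclosing circle is the circumcircle.
Circumcentre = (-9/38, 11/38), r² = 20165/722.
Centre = (-9/38, 11/38).

(-9/38, 11/38)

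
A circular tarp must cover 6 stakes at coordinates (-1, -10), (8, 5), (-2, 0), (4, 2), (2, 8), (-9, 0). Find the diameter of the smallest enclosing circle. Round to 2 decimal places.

18.90

By Welzl's lemma the MEC is supported by two points (diametrically opposite) or three points (on a circumcircle).
The minimum enclosing circle is determined by three boundary points: (-1, -10), (8, 5), (-9, 0).
Their circumcentre is (3/7, -23/35) with r² = 109429/1225.
The farthest remaining point (2, 8) is at distance² 94834/1225 ≤ 109429/1225.
Diameter = 2r = 2√(109429/1225) ≈ 18.90.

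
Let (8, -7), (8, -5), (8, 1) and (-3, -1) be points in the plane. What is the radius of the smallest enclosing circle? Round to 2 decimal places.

The minimum enclosing circle of a finite set is fixed by two of the points (as a diameter) or three (as a circumcircle).
The minimum enclosing circle is determined by three boundary points: (8, -7), (8, 1), (-3, -1).
Their circumcentre is (67/22, -3) with r² = 19625/484.
The farthest remaining point (8, -5) is at distance² 13817/484 ≤ 19625/484.
r = √(19625/484) ≈ 6.37.

6.37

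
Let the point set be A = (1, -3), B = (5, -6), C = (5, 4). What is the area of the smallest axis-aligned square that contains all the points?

The bounding box has width 4 and height 10.
An axis-aligned square enclosing the set must have side ≥ max(width, height).
So the minimum side is max(4, 10) = 10.
Area = 10² = 100.

100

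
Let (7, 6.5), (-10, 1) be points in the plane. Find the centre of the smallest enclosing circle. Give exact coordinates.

(-1.5, 3.75)

The smallest circle enclosing two points has them as diameter endpoints.
Centre = midpoint = (-1.5, 3.75); r² = |(7, 6.5)−(-10, 1)|²/4 = 319.25/4 = 79.8125.
Centre = (-1.5, 3.75).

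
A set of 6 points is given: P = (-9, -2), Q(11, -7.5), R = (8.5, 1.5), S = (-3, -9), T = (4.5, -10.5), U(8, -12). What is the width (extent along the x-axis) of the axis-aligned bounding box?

max x = 11, min x = -9, so width = 20.

20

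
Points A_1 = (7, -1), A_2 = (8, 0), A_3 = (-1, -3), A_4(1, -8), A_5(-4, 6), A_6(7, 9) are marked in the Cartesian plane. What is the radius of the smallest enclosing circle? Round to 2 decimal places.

9.04

By Welzl's lemma the MEC is supported by two points (diametrically opposite) or three points (on a circumcircle).
The minimum enclosing circle is determined by three boundary points: A_4, A_5, A_6.
Their circumcentre is (87/26, 19/26) with r² = 2125/26.
The farthest remaining point A_3 is at distance² 853/26 ≤ 2125/26.
r = √(2125/26) ≈ 9.04.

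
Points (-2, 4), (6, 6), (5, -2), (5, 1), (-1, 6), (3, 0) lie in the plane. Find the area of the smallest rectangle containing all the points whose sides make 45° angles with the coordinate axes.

70

In coordinates u = x + y, v = x − y the rectangle is axis-aligned; the map (x,y)→(u,v) scales areas by 2.
u-values: 2, 12, 3, 6, 5, 3; range = 12 − 2 = 10.
v-values: -6, 0, 7, 4, -7, 3; range = 7 − (-7) = 14.
Area = (10 × 14) / 2 = 70.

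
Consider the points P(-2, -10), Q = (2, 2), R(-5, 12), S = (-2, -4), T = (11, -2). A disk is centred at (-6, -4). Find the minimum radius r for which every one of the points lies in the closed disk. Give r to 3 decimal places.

The required radius is the distance from (-6, -4) to the farthest point.
Squared distances: 52, 100, 257, 16, 293.
Maximum is 293, attained at T.
r = √293 ≈ 17.117.

17.117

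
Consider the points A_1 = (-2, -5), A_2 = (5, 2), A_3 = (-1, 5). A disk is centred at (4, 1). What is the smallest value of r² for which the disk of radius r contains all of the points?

72

The required radius is the distance from (4, 1) to the farthest point.
Squared distances: 72, 2, 41.
Maximum is 72, attained at A_1.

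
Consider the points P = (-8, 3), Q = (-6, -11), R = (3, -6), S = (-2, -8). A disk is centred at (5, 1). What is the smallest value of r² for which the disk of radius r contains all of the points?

265

The required radius is the distance from (5, 1) to the farthest point.
Squared distances: 173, 265, 53, 130.
Maximum is 265, attained at Q.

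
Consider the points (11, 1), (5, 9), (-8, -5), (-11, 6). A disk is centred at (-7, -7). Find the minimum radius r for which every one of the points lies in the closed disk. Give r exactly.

The required radius is the distance from (-7, -7) to the farthest point.
Squared distances: 388, 400, 5, 185.
Maximum is 400, attained at (5, 9).
r = √400 = 20.

20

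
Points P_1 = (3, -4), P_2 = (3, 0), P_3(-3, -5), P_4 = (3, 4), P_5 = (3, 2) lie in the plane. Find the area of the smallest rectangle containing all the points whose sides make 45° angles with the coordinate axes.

60

In coordinates u = x + y, v = x − y the rectangle is axis-aligned; the map (x,y)→(u,v) scales areas by 2.
u-values: -1, 3, -8, 7, 5; range = 7 − (-8) = 15.
v-values: 7, 3, 2, -1, 1; range = 7 − (-1) = 8.
Area = (15 × 8) / 2 = 60.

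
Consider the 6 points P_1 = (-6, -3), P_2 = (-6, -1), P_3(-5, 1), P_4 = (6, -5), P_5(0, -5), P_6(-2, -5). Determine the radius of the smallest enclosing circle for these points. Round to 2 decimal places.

The minimum enclosing circle is determined by three boundary points: P_2, P_3, P_4.
Their circumcentre is (1/14, -39/14) with r² = 3925/98.
The farthest remaining point P_1 is at distance² 3617/98 ≤ 3925/98.
r = √(3925/98) ≈ 6.33.

6.33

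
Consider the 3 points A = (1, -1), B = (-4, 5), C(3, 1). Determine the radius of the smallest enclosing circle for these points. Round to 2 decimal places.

4.05

Side lengths²: AB² = 61, AC² = 8, BC² = 65.
Since BC² = 65 < 61 + 8 = 69, the triangle is acute, so the smallest enclosing circle is the circumcircle.
Circumcentre = (-15/22, 59/22), r² = 3965/242.
r = √(3965/242) ≈ 4.05.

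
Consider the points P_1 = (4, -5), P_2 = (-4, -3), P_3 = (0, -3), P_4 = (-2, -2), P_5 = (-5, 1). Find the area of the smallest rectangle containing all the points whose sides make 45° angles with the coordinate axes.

In coordinates u = x + y, v = x − y the rectangle is axis-aligned; the map (x,y)→(u,v) scales areas by 2.
u-values: -1, -7, -3, -4, -4; range = -1 − (-7) = 6.
v-values: 9, -1, 3, 0, -6; range = 9 − (-6) = 15.
Area = (6 × 15) / 2 = 45.

45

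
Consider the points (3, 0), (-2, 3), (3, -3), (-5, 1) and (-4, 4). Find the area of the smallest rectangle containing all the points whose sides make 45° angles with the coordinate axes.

In coordinates u = x + y, v = x − y the rectangle is axis-aligned; the map (x,y)→(u,v) scales areas by 2.
u-values: 3, 1, 0, -4, 0; range = 3 − (-4) = 7.
v-values: 3, -5, 6, -6, -8; range = 6 − (-8) = 14.
Area = (7 × 14) / 2 = 49.

49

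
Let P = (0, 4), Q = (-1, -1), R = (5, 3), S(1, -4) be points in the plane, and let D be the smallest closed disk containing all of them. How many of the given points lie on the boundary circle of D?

A smallest enclosing disk is always determined by at most three of the input points on its boundary.
The minimum enclosing circle is determined by three boundary points: P, R, S.
Their circumcentre is (11/6, 1/6) with r² = 325/18.
The farthest remaining point Q is at distance² 169/18 ≤ 325/18.
The points at distance exactly r from the centre are P, R, S — 3 points.

3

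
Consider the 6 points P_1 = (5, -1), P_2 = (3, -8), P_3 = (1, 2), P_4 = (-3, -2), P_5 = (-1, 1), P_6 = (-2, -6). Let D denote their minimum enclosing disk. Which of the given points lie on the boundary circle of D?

P_2, P_3, P_4

A smallest enclosing disk is always determined by at most three of the input points on its boundary.
The farthest pair is P_2–P_3 with squared distance 104. The circle on this segment as diameter has centre (2, -3) and r² = 104/4 = 26.
Check P_1: distance² to centre = 13 ≤ 26, so it lies inside.
All remaining points lie in this disk, and no smaller disk contains both endpoints, so this is the minimum enclosing circle.
The points at distance exactly r from the centre are P_2, P_3, P_4 — 3 points.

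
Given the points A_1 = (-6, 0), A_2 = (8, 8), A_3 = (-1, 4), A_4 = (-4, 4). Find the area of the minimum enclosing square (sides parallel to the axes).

196

The bounding box has width 14 and height 8.
An axis-aligned square enclosing the set must have side ≥ max(width, height).
So the minimum side is max(14, 8) = 14.
Area = 14² = 196.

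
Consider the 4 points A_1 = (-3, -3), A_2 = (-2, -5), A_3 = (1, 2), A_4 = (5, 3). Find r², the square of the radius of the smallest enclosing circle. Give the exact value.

28.25

By Welzl's lemma the MEC is supported by two points (diametrically opposite) or three points (on a circumcircle).
The farthest pair is A_2–A_4 with squared distance 113. The circle on this segment as diameter has centre (1.5, -1) and r² = 113/4 = 28.25.
Check A_1: distance² to centre = 24.25 ≤ 28.25, so it lies inside.
All remaining points lie in this disk, and no smaller disk contains both endpoints, so this is the minimum enclosing circle.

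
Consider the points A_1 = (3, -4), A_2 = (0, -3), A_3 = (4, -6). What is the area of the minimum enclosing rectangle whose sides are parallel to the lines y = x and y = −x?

In coordinates u = x + y, v = x − y the rectangle is axis-aligned; the map (x,y)→(u,v) scales areas by 2.
u-values: -1, -3, -2; range = -1 − (-3) = 2.
v-values: 7, 3, 10; range = 10 − 3 = 7.
Area = (2 × 7) / 2 = 7.

7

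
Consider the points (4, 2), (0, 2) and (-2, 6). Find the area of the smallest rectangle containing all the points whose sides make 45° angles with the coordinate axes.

In coordinates u = x + y, v = x − y the rectangle is axis-aligned; the map (x,y)→(u,v) scales areas by 2.
u-values: 6, 2, 4; range = 6 − 2 = 4.
v-values: 2, -2, -8; range = 2 − (-8) = 10.
Area = (4 × 10) / 2 = 20.

20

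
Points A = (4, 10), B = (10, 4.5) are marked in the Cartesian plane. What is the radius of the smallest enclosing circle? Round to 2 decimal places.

The smallest circle enclosing two points has them as diameter endpoints.
Centre = midpoint = (7, 7.25); r² = |AB|²/4 = 66.25/4 = 16.5625.
r = √(16.5625) ≈ 4.07.

4.07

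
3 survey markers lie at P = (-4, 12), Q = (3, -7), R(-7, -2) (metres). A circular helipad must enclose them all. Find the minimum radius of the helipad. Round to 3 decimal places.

10.124

Side lengths²: PQ² = 410, PR² = 205, QR² = 125.
Since PQ² = 410 ≥ 205 + 125 = 330, the angle opposite PQ is not acute, so the smallest enclosing circle has PQ as diameter.
Centre = midpoint of PQ = (-0.5, 2.5), r² = 410/4 = 102.5.
r = √(102.5) ≈ 10.124.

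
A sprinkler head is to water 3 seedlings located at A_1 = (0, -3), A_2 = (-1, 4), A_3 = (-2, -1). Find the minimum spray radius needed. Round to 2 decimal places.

Side lengths²: A_1A_2² = 50, A_1A_3² = 8, A_2A_3² = 26.
Since A_1A_2² = 50 ≥ 26 + 8 = 34, the angle opposite A_1A_2 is not acute, so the smallest enclosing circle has A_1A_2 as diameter.
Centre = midpoint of A_1A_2 = (-0.5, 0.5), r² = 50/4 = 12.5.
r = √(12.5) ≈ 3.54.

3.54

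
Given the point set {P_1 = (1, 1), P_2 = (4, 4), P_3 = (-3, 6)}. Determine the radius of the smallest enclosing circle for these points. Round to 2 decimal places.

3.66

Side lengths²: P_1P_2² = 18, P_1P_3² = 41, P_2P_3² = 53.
Since P_2P_3² = 53 < 41 + 18 = 59, the triangle is acute, so the smallest enclosing circle is the circumcircle.
Circumcentre = (7/18, 83/18), r² = 2173/162.
r = √(2173/162) ≈ 3.66.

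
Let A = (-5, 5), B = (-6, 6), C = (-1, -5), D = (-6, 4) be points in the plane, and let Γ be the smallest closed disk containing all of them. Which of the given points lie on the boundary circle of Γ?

The farthest pair is B–C with squared distance 146. The circle on this segment as diameter has centre (-3.5, 0.5) and r² = 146/4 = 36.5.
Check A: distance² to centre = 22.5 ≤ 36.5, so it lies inside.
All remaining points lie in this disk, and no smaller disk contains both endpoints, so this is the minimum enclosing circle.
The points at distance exactly r from the centre are B, C — 2 points.

B, C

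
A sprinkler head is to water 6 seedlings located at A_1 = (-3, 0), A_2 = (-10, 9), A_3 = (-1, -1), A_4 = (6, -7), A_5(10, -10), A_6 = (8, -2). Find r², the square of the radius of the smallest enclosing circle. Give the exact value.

190.25

The farthest pair is A_2–A_5 with squared distance 761. The circle on this segment as diameter has centre (0, -0.5) and r² = 761/4 = 190.25.
Check A_1: distance² to centre = 9.25 ≤ 190.25, so it lies inside.
All remaining points lie in this disk, and no smaller disk contains both endpoints, so this is the minimum enclosing circle.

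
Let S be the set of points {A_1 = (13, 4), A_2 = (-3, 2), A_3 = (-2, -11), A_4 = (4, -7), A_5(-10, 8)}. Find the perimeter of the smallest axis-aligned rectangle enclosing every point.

Width = max x − min x = 13 − (-10) = 23.
Height = max y − min y = 8 − (-11) = 19.
Perimeter = 2(23 + 19) = 84.

84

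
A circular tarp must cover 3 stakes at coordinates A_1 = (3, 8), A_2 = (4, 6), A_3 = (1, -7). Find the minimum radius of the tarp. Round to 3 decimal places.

Side lengths²: A_1A_2² = 5, A_1A_3² = 229, A_2A_3² = 178.
Since A_1A_3² = 229 ≥ 178 + 5 = 183, the angle opposite A_1A_3 is not acute, so the smallest enclosing circle has A_1A_3 as diameter.
Centre = midpoint of A_1A_3 = (2, 0.5), r² = 229/4 = 57.25.
r = √(57.25) ≈ 7.566.

7.566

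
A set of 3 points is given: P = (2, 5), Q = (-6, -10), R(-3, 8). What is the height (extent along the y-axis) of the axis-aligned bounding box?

max y = 8, min y = -10, so height = 18.

18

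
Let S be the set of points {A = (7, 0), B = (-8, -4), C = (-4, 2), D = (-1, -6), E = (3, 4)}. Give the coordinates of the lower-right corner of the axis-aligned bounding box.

(7, -6)

x-range [-8, 7], y-range [-6, 4].
The lower-right corner is (7, -6).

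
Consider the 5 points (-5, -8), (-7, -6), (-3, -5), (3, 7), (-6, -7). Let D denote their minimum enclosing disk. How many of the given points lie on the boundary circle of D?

2

By Welzl's lemma the MEC is supported by two points (diametrically opposite) or three points (on a circumcircle).
The farthest pair is (-5, -8)–(3, 7) with squared distance 289. The circle on this segment as diameter has centre (-1, -0.5) and r² = 289/4 = 72.25.
Check (-7, -6): distance² to centre = 66.25 ≤ 72.25, so it lies inside.
All remaining points lie in this disk, and no smaller disk contains both endpoints, so this is the minimum enclosing circle.
The points at distance exactly r from the centre are (-5, -8), (3, 7) — 2 points.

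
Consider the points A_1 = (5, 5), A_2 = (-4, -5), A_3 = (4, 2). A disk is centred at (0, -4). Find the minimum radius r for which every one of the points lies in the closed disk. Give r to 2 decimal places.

10.30

The required radius is the distance from (0, -4) to the farthest point.
Squared distances: 106, 17, 52.
Maximum is 106, attained at A_1.
r = √106 ≈ 10.30.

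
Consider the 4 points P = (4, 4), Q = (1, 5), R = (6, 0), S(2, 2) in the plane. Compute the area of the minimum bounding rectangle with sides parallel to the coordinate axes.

25

x ranges over [1, 6], width 5.
y ranges over [0, 5], height 5.
Area = 5 × 5 = 25.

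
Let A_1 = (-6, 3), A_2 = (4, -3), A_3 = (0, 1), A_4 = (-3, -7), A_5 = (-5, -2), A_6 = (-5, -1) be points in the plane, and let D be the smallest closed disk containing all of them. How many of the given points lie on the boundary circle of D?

By Welzl's lemma the MEC is supported by two points (diametrically opposite) or three points (on a circumcircle).
The minimum enclosing circle is determined by three boundary points: A_1, A_2, A_4.
Their circumcentre is (-139/82, -95/82) with r² = 120445/3362.
The farthest remaining point A_5 is at distance² 39101/3362 ≤ 120445/3362.
The points at distance exactly r from the centre are A_1, A_2, A_4 — 3 points.

3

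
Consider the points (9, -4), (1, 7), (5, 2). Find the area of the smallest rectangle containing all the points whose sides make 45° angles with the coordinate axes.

28.5

In coordinates u = x + y, v = x − y the rectangle is axis-aligned; the map (x,y)→(u,v) scales areas by 2.
u-values: 5, 8, 7; range = 8 − 5 = 3.
v-values: 13, -6, 3; range = 13 − (-6) = 19.
Area = (3 × 19) / 2 = 28.5.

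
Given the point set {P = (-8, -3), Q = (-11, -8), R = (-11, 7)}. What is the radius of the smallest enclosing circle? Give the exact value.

Side lengths²: PQ² = 34, PR² = 109, QR² = 225.
Since QR² = 225 ≥ 109 + 34 = 143, the angle opposite QR is not acute, so the smallest enclosing circle has QR as diameter.
Centre = midpoint of QR = (-11, -0.5), r² = 225/4 = 56.25.
r = √(56.25) = 7.5.

7.5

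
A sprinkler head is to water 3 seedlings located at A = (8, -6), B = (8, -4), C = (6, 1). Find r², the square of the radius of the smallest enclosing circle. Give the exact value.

13.25

Side lengths²: AB² = 4, AC² = 53, BC² = 29.
Since AC² = 53 ≥ 29 + 4 = 33, the angle opposite AC is not acute, so the smallest enclosing circle has AC as diameter.
Centre = midpoint of AC = (7, -2.5), r² = 53/4 = 13.25.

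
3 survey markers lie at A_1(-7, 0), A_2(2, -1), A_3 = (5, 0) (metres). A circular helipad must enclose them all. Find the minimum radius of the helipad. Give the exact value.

Side lengths²: A_1A_2² = 82, A_1A_3² = 144, A_2A_3² = 10.
Since A_1A_3² = 144 ≥ 82 + 10 = 92, the angle opposite A_1A_3 is not acute, so the smallest enclosing circle has A_1A_3 as diameter.
Centre = midpoint of A_1A_3 = (-1, 0), r² = 144/4 = 36.
r = √36 = 6.

6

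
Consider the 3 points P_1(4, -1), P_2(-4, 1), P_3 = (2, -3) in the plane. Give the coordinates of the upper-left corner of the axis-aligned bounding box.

x-range [-4, 4], y-range [-3, 1].
The upper-left corner is (-4, 1).

(-4, 1)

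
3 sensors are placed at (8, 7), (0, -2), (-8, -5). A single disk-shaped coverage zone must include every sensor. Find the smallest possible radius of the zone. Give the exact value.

Call the three points A, B, C in the order given.
Side lengths²: AB² = 145, AC² = 400, BC² = 73.
Since AC² = 400 ≥ 145 + 73 = 218, the angle opposite AC is not acute, so the smallest enclosing circle has AC as diameter.
Centre = midpoint of AC = (0, 1), r² = 400/4 = 100.
r = √100 = 10.

10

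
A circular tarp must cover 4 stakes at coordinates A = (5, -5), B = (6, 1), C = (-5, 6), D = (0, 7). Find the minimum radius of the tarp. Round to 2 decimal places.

The farthest pair is A–C with squared distance 221. The circle on this segment as diameter has centre (0, 0.5) and r² = 221/4 = 55.25.
Check B: distance² to centre = 36.25 ≤ 55.25, so it lies inside.
All remaining points lie in this disk, and no smaller disk contains both endpoints, so this is the minimum enclosing circle.
r = √(55.25) ≈ 7.43.

7.43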